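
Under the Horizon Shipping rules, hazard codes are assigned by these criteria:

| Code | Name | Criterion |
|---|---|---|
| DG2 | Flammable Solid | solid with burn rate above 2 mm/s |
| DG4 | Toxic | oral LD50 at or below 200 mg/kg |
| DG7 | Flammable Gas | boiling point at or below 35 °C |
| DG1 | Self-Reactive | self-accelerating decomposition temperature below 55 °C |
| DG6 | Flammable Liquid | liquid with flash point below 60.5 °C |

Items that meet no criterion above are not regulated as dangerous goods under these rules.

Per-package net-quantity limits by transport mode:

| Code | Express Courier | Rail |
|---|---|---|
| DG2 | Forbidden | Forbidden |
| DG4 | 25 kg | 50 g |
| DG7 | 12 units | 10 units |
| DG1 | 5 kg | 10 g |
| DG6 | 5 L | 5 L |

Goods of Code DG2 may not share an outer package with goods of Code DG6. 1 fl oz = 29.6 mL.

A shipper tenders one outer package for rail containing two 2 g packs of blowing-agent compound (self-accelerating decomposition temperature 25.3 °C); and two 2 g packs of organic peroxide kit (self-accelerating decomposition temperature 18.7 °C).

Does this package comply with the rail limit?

Blowing-agent compound: self-accelerating decomposition temperature 25.3 °C < 55 °C → Code DG1 (Self-Reactive).
With self-accelerating decomposition temperature 18.7 °C (< 55 °C), the organic peroxide kit falls in Code DG1.
Code DG1 net quantity: (two 2 g packs = 4 g) + (two 2 g packs = 4 g) = 8 g.
8 g is within the rail limit of 10 g for Code DG1.

Yes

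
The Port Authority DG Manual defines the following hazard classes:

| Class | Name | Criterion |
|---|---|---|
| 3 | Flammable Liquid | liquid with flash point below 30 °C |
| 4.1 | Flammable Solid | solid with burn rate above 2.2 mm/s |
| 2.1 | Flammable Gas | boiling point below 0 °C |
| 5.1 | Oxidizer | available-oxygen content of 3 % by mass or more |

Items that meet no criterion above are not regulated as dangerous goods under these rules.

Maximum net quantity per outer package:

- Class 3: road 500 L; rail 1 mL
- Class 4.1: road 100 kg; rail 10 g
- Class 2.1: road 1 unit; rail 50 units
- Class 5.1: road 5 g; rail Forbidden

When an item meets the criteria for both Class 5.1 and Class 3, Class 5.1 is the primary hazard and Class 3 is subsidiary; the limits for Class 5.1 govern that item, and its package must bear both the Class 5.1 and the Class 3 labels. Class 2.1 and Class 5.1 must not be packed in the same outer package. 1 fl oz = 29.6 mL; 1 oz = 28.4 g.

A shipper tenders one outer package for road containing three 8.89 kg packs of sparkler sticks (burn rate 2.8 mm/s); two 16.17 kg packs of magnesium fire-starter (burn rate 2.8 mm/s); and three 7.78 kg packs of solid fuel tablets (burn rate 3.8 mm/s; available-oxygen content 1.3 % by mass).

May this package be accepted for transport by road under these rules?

The sparkler sticks have burn rate 2.8 mm/s, which is > 2.2 mm/s, so they are Class 4.1 (Flammable Solid).
Burn rate 2.8 mm/s meets the Class 4.1 criterion (Flammable Solid), so the magnesium fire-starter is Class 4.1.
The solid fuel tablets have burn rate 3.8 mm/s, which is > 2.2 mm/s, so they are Class 4.1 (Flammable Solid).
Total Class 4.1: (three 8.89 kg packs = 26.67 kg) + (two 16.17 kg packs = 32.34 kg) + (three 7.78 kg packs = 23.34 kg) = 82.35 kg.
82.35 kg ≤ 100 kg (road limit, Class 4.1) — within limit.

Yes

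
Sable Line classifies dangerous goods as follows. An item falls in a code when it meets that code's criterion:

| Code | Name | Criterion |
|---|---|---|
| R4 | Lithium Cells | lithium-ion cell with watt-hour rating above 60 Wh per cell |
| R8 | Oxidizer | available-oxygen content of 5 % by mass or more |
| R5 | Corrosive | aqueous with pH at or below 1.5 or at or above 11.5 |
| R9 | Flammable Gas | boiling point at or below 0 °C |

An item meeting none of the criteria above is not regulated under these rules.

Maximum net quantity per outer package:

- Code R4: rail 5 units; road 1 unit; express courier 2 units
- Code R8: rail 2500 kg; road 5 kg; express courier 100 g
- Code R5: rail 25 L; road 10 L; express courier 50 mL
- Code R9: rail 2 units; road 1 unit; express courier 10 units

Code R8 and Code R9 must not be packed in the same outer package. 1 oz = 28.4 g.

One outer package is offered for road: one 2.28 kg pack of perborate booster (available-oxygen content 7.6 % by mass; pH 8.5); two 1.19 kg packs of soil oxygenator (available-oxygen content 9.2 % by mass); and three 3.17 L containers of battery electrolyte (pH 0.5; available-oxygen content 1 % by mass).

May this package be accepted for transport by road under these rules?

Yes

Available-oxygen content 7.6 % by mass meets the Code R8 criterion (Oxidizer), so the perborate booster is Code R8.
Soil oxygenator: available-oxygen content 9.2 % by mass ≥ 5 % by mass → Code R8 (Oxidizer).
pH 0.5 meets the Code R5 criterion (Corrosive), so the battery electrolyte is Code R5.
Code R8 net quantity: 2.28 kg + (two 1.19 kg packs = 2.38 kg) = 4.66 kg.
4.66 kg is within the road limit of 5 kg for Code R8.
Code R5 quantity: three 3.17 L containers = 9.51 L.
That is within the Code R5 road limit of 10 L.
The segregation rule (Code R8 with Code R9) does not apply to Code R8 with Code R5.
Every hazard code is within its road limit and no segregation rule is violated.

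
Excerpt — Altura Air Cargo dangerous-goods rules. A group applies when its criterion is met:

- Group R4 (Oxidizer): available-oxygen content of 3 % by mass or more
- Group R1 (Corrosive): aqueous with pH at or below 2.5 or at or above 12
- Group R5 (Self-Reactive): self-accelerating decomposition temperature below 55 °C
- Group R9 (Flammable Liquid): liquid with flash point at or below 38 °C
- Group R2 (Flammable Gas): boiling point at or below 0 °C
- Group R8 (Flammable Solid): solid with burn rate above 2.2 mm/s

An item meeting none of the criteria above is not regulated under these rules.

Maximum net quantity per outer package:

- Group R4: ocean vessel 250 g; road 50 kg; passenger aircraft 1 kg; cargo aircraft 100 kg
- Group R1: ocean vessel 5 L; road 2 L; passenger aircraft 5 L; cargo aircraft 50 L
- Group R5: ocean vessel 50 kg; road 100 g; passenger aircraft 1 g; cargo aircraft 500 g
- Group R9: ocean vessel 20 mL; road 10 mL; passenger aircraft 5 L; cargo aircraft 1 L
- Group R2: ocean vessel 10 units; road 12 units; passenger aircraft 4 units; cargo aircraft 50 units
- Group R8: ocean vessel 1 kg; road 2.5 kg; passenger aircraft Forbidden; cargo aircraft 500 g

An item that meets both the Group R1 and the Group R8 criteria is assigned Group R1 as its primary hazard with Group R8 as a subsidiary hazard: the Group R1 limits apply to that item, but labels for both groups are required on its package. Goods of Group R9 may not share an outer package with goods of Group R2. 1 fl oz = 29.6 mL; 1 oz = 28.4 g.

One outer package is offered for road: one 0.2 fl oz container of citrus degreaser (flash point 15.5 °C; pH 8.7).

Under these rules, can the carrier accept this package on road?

Yes

The citrus degreaser has flash point 15.5 °C, which is ≤ 38 °C, so it is Group R9 (Flammable Liquid).
Group R9 quantity: one 0.2 fl oz container = 5.92 mL.
5.92 mL is within the road limit of 10 mL for Group R9.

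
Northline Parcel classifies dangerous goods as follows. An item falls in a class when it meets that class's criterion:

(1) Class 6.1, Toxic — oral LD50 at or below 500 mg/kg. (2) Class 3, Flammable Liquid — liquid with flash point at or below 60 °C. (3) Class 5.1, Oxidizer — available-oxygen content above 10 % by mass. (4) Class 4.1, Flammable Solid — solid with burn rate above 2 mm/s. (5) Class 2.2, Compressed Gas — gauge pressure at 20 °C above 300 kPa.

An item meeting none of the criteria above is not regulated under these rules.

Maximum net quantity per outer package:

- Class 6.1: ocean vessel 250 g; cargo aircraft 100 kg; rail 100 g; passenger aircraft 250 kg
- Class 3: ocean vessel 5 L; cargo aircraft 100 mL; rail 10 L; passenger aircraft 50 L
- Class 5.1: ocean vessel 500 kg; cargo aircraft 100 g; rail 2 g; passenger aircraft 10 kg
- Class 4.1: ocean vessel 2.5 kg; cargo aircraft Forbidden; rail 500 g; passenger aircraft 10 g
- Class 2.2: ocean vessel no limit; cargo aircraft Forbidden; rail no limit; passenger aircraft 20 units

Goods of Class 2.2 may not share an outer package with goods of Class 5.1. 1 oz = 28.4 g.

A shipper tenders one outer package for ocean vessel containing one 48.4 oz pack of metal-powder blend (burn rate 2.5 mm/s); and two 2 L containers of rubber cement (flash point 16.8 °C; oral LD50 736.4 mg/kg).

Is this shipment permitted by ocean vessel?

Yes

Metal-powder blend: burn rate 2.5 mm/s > 2 mm/s → Class 4.1 (Flammable Solid).
With flash point 16.8 °C (≤ 60 °C), the rubber cement falls in Class 3.
Class 4.1 quantity: one 48.4 oz pack = 1374.56 g.
That is within the Class 4.1 ocean vessel limit of 2.5 kg.
Class 3 quantity: two 2 L containers = 4 L.
4 L is within the ocean vessel limit of 5 L for Class 3.
The segregation rule (Class 2.2 with Class 5.1) does not apply to Class 4.1 with Class 3.
Every hazard class is within its ocean vessel limit and no segregation rule is violated.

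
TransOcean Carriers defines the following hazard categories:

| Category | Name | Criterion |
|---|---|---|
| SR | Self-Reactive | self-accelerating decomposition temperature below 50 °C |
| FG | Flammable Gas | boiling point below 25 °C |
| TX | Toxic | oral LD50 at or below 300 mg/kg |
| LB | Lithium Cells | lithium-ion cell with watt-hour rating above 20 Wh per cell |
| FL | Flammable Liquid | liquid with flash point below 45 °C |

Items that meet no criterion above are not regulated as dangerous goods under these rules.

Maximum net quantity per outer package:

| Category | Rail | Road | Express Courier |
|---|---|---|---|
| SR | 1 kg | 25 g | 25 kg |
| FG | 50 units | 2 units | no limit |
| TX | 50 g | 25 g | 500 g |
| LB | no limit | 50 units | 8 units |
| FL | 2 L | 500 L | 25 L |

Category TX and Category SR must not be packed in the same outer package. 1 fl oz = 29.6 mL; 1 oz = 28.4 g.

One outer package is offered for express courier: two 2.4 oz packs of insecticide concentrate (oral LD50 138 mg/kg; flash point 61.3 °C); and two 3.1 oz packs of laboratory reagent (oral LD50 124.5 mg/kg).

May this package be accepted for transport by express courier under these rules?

Insecticide concentrate: oral LD50 138 mg/kg ≤ 300 mg/kg → Category TX (Toxic).
With oral LD50 124.5 mg/kg (≤ 300 mg/kg), the laboratory reagent falls in Category TX.
Total Category TX: (two 2.4 oz packs = 136.32 g) + (two 3.1 oz packs = 176.08 g) = 312.4 g.
312.4 g is within the express courier limit of 500 g for Category TX.

Yes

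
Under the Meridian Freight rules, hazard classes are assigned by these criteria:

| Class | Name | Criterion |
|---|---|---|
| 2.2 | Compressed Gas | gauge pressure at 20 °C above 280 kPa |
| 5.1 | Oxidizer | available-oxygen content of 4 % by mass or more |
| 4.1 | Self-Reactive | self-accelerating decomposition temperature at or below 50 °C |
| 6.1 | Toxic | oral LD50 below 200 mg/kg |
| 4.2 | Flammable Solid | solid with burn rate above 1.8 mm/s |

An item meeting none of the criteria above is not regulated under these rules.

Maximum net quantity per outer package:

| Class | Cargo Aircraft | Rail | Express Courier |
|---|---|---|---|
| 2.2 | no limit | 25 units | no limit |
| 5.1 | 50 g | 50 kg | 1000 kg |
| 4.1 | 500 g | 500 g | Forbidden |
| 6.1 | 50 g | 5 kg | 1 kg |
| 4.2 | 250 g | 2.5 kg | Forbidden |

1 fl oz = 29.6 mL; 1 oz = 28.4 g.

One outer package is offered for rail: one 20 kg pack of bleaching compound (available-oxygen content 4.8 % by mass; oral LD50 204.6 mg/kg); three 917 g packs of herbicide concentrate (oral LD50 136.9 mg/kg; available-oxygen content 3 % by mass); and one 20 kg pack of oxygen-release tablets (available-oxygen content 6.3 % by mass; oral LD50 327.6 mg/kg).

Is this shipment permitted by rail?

With available-oxygen content 4.8 % by mass (≥ 4 % by mass), the bleaching compound falls in Class 5.1.
Oral LD50 136.9 mg/kg meets the Class 6.1 criterion (Toxic), so the herbicide concentrate is Class 6.1.
Oxygen-release tablets: available-oxygen content 6.3 % by mass ≥ 4 % by mass → Class 5.1 (Oxidizer).
Total Class 5.1: 20 kg + 20 kg = 40 kg.
That is within the Class 5.1 rail limit of 50 kg.
Class 6.1 quantity: three 917 g packs = 2.751 kg.
2.751 kg is within the rail limit of 5 kg for Class 6.1.
Every hazard class is within its rail limit and no segregation rule is violated.

Yes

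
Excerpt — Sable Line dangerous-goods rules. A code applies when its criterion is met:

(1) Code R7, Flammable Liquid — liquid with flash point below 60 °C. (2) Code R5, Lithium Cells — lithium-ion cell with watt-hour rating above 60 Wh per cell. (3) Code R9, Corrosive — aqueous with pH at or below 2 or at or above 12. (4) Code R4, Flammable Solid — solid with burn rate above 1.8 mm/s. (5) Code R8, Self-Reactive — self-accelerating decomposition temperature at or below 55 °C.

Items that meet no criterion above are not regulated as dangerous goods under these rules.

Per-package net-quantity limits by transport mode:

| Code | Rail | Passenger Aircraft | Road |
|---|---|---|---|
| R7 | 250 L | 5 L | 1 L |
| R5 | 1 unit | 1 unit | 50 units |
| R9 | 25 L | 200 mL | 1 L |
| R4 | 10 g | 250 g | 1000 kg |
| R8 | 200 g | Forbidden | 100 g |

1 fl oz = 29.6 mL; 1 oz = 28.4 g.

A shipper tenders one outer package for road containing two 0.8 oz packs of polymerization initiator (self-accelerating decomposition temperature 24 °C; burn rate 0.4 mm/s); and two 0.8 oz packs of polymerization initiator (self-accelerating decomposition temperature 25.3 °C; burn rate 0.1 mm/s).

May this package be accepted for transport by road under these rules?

Yes

With self-accelerating decomposition temperature 24 °C (≤ 55 °C), the polymerization initiator falls in Code R8.
Self-accelerating decomposition temperature 25.3 °C meets the Code R8 criterion (Self-Reactive), so the polymerization initiator is Code R8.
Total Code R8: (two 0.8 oz packs = 45.44 g) + (two 0.8 oz packs = 45.44 g) = 90.88 g.
90.88 g is within the road limit of 100 g for Code R8.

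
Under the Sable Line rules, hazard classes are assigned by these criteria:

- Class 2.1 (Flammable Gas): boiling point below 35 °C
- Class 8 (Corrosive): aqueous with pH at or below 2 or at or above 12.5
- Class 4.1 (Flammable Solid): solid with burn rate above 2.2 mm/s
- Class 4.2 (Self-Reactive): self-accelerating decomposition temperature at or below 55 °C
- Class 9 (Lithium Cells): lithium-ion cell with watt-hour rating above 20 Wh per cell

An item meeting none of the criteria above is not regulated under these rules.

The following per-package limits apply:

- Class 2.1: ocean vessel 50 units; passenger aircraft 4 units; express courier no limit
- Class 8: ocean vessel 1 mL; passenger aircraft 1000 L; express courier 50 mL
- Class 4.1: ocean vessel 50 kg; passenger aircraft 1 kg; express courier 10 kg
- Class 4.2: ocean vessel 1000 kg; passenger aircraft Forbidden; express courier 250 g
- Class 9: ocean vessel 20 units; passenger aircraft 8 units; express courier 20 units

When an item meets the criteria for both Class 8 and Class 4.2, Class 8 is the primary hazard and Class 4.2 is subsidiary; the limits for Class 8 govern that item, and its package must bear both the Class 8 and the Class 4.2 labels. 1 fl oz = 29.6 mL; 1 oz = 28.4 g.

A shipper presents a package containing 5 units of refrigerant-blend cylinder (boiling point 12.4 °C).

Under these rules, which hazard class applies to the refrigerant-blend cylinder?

The refrigerant-blend cylinder has boiling point 12.4 °C, which is < 35 °C, so it is Class 2.1 (Flammable Gas).

Class 2.1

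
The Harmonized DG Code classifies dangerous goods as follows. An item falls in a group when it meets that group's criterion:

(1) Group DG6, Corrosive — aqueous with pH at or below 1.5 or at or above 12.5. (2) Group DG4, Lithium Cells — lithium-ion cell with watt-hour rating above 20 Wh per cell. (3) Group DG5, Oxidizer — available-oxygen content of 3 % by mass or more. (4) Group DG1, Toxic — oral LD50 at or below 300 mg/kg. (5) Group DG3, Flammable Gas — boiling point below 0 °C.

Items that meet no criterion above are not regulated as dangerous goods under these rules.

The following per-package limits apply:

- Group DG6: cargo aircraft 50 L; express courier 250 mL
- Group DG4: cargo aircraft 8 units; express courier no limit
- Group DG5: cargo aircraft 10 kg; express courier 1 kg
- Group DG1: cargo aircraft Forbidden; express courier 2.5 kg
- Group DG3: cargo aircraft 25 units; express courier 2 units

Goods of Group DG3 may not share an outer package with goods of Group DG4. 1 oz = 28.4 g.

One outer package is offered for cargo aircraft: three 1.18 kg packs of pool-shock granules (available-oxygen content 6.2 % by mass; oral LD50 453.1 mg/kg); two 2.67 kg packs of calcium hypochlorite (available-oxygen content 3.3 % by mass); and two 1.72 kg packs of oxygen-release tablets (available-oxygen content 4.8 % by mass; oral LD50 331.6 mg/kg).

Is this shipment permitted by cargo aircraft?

No

Available-oxygen content 6.2 % by mass meets the Group DG5 criterion (Oxidizer), so the pool-shock granules are Group DG5.
Calcium hypochlorite: available-oxygen content 3.3 % by mass ≥ 3 % by mass → Group DG5 (Oxidizer).
Available-oxygen content 4.8 % by mass meets the Group DG5 criterion (Oxidizer), so the oxygen-release tablets are Group DG5.
Group DG5 net quantity: (three 1.18 kg packs = 3.54 kg) + (two 2.67 kg packs = 5.34 kg) + (two 1.72 kg packs = 3.44 kg) = 12.32 kg.
That exceeds the Group DG5 cargo aircraft limit of 10 kg.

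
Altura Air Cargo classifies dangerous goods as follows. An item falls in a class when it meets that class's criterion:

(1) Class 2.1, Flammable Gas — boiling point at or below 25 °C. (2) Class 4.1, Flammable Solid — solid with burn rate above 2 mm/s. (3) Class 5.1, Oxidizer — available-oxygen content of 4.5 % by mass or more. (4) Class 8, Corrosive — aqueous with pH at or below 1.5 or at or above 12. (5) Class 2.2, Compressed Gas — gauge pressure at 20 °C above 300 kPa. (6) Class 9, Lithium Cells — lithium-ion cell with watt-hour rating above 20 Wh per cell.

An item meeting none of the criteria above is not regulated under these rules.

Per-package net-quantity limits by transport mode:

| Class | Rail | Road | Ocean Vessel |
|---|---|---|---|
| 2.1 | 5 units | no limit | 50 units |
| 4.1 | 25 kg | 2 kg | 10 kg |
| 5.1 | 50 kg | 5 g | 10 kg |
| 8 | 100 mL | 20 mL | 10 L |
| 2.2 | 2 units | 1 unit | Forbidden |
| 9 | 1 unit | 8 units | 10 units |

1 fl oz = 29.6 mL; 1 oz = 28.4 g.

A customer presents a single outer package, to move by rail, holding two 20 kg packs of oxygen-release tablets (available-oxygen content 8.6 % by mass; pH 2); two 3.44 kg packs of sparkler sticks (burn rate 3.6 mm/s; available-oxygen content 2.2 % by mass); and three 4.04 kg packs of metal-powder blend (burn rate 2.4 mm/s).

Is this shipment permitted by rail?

The oxygen-release tablets have available-oxygen content 8.6 % by mass, which is ≥ 4.5 % by mass, so they are Class 5.1 (Oxidizer).
Sparkler sticks: burn rate 3.6 mm/s > 2 mm/s → Class 4.1 (Flammable Solid).
The metal-powder blend has burn rate 2.4 mm/s, which is > 2 mm/s, so it is Class 4.1 (Flammable Solid).
Class 4.1 net quantity: (two 3.44 kg packs = 6.88 kg) + (three 4.04 kg packs = 12.12 kg) = 19 kg.
19 kg ≤ 25 kg (rail limit, Class 4.1) — within limit.
Class 5.1 quantity: two 20 kg packs = 40 kg.
40 kg is within the rail limit of 50 kg for Class 5.1.
Every hazard class is within its rail limit and no segregation rule is violated.

Yes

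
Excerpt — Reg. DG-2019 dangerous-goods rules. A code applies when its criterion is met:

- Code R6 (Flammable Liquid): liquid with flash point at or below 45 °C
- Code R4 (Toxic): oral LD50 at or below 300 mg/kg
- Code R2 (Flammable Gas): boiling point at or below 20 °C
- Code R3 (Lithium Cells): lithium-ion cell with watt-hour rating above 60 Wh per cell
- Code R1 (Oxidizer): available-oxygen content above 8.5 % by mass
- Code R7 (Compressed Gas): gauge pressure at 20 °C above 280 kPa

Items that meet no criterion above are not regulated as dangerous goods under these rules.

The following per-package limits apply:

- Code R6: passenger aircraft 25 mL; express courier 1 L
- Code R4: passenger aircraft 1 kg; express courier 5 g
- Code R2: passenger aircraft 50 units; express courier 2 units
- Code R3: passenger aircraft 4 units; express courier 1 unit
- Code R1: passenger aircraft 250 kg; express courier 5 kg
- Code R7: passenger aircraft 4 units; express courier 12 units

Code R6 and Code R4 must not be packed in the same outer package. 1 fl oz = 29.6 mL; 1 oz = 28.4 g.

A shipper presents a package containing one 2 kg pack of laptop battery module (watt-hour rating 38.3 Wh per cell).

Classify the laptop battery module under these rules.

Not regulated

watt-hour rating 38.3 Wh per cell is not above 60 Wh per cell, so Code R3 does not apply.
No criterion is met, so the item is not regulated.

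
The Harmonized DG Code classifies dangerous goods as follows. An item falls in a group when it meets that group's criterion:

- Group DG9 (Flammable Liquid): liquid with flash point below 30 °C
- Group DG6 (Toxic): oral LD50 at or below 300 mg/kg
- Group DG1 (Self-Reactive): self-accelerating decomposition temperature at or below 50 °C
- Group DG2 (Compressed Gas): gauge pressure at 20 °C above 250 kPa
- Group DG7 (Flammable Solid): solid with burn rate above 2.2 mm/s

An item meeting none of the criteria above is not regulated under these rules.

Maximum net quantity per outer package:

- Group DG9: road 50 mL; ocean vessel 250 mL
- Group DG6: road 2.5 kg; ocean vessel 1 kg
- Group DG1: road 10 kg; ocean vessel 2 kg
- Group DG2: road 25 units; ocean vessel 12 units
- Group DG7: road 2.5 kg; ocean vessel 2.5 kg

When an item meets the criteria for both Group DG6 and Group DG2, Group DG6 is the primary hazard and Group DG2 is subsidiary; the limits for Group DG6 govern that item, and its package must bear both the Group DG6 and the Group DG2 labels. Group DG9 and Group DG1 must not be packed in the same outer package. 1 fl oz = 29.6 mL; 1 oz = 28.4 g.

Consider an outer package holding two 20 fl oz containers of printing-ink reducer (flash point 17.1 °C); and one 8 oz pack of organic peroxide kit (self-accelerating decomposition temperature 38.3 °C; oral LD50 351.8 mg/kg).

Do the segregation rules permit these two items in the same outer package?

No

Printing-ink reducer: flash point 17.1 °C < 30 °C → Group DG9 (Flammable Liquid).
With self-accelerating decomposition temperature 38.3 °C (≤ 50 °C), the organic peroxide kit falls in Group DG1.
Group DG9 and Group DG1 may not share an outer package.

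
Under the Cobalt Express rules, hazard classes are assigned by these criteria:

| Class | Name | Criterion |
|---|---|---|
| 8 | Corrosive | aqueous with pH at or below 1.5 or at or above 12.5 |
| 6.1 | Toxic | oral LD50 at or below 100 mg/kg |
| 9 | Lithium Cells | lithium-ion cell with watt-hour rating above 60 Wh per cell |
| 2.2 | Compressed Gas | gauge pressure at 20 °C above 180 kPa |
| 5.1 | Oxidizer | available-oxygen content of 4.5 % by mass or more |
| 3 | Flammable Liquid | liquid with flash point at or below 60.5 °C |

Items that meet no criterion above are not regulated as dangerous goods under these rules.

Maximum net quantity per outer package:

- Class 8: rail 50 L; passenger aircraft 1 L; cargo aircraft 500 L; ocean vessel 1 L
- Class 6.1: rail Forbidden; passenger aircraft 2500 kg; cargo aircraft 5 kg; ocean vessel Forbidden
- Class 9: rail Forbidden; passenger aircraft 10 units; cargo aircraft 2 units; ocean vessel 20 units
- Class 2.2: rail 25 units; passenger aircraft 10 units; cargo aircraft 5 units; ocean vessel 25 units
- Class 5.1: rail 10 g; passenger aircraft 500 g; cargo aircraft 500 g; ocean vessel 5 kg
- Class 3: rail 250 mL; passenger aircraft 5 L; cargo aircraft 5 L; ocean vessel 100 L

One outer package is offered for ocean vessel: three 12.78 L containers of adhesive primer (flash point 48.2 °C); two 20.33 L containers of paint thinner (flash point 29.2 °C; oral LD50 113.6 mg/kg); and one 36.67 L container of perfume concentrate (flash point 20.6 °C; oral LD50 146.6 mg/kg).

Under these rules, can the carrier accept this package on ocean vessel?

No

With flash point 48.2 °C (≤ 60.5 °C), the adhesive primer falls in Class 3.
Paint thinner: flash point 29.2 °C ≤ 60.5 °C → Class 3 (Flammable Liquid).
Flash point 20.6 °C meets the Class 3 criterion (Flammable Liquid), so the perfume concentrate is Class 3.
Class 3 net quantity: (three 12.78 L containers = 38.34 L) + (two 20.33 L containers = 40.66 L) + 36.67 L = 115.67 L.
That exceeds the Class 3 ocean vessel limit of 100 L.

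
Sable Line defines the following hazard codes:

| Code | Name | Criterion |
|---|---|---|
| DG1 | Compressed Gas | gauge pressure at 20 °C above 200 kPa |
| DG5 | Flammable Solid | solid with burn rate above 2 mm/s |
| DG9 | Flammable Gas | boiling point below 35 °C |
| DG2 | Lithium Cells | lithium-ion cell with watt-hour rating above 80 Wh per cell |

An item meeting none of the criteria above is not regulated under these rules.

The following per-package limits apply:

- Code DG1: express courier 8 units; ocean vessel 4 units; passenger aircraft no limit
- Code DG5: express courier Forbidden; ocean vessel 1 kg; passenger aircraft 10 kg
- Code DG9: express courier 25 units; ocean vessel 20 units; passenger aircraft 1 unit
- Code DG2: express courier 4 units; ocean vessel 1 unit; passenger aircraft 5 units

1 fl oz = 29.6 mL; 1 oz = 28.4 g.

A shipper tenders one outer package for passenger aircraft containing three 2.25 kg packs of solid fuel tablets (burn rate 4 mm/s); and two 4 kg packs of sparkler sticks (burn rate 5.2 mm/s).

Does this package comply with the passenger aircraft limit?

Solid fuel tablets: burn rate 4 mm/s > 2 mm/s → Code DG5 (Flammable Solid).
Burn rate 5.2 mm/s meets the Code DG5 criterion (Flammable Solid), so the sparkler sticks are Code DG5.
Code DG5 net quantity: (three 2.25 kg packs = 6.75 kg) + (two 4 kg packs = 8 kg) = 14.75 kg.
14.75 kg > 10 kg (passenger aircraft limit, Code DG5) — over the limit.

No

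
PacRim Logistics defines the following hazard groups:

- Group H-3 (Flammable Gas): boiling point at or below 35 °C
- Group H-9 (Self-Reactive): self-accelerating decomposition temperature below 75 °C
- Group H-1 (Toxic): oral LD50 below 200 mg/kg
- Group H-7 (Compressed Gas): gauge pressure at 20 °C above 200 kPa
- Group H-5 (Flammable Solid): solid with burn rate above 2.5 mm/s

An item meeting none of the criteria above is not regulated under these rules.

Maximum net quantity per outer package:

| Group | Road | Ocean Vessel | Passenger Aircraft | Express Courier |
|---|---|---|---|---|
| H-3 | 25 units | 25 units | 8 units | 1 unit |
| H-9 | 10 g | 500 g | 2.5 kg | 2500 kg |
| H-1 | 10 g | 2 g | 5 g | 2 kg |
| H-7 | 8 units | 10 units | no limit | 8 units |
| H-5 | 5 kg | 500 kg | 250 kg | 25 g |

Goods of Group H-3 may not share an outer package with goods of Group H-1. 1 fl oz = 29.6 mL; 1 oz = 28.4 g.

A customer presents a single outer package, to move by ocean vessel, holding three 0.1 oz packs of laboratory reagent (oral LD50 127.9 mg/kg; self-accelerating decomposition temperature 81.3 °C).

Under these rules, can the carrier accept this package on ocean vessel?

No

The laboratory reagent has oral LD50 127.9 mg/kg, which is < 200 mg/kg, so it is Group H-1 (Toxic).
Group H-1 quantity: three 0.1 oz packs = 8.52 g.
8.52 g exceeds the ocean vessel limit of 2 g for Group H-1.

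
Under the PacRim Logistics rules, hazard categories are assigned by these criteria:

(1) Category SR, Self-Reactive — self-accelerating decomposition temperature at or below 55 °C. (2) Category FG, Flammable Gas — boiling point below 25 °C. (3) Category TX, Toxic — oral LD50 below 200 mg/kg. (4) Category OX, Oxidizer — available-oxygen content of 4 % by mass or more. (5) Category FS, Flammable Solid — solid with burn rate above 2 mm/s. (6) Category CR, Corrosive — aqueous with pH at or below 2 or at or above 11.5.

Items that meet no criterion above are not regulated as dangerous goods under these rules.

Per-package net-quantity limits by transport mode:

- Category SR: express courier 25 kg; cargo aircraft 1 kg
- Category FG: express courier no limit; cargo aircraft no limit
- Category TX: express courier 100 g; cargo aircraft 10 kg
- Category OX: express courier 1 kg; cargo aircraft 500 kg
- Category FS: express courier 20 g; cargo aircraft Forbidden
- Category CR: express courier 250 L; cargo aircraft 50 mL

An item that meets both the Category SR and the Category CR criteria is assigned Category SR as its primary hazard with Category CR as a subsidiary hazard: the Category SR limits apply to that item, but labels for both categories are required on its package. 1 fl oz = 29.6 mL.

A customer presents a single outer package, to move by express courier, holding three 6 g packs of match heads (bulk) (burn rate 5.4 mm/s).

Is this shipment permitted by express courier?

Match heads (bulk): burn rate 5.4 mm/s > 2 mm/s → Category FS (Flammable Solid).
Category FS quantity: three 6 g packs = 18 g.
18 g ≤ 20 g (express courier limit, Category FS) — within limit.

Yes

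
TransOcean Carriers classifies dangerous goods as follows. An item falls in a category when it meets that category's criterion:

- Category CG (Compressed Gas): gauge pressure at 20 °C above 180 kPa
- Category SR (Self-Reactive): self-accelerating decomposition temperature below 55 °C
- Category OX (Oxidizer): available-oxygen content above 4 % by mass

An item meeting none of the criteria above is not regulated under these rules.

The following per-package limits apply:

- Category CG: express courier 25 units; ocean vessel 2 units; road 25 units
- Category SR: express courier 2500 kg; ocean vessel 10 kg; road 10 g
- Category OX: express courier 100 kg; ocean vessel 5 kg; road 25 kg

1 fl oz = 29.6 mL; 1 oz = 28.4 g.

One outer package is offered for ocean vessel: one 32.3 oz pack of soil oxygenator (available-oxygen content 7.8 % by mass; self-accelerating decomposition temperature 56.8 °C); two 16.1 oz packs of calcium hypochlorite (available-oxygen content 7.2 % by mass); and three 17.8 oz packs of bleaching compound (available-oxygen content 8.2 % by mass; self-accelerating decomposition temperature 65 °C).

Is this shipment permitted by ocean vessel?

With available-oxygen content 7.8 % by mass (> 4 % by mass), the soil oxygenator falls in Category OX.
Available-oxygen content 7.2 % by mass meets the Category OX criterion (Oxidizer), so the calcium hypochlorite is Category OX.
The bleaching compound has available-oxygen content 8.2 % by mass, which is > 4 % by mass, so it is Category OX (Oxidizer).
Total Category OX: (one 32.3 oz pack = 917.32 g) + (two 16.1 oz packs = 914.48 g) + (three 17.8 oz packs = 1516.56 g) = 3348.36 g.
That is within the Category OX ocean vessel limit of 5 kg.

Yes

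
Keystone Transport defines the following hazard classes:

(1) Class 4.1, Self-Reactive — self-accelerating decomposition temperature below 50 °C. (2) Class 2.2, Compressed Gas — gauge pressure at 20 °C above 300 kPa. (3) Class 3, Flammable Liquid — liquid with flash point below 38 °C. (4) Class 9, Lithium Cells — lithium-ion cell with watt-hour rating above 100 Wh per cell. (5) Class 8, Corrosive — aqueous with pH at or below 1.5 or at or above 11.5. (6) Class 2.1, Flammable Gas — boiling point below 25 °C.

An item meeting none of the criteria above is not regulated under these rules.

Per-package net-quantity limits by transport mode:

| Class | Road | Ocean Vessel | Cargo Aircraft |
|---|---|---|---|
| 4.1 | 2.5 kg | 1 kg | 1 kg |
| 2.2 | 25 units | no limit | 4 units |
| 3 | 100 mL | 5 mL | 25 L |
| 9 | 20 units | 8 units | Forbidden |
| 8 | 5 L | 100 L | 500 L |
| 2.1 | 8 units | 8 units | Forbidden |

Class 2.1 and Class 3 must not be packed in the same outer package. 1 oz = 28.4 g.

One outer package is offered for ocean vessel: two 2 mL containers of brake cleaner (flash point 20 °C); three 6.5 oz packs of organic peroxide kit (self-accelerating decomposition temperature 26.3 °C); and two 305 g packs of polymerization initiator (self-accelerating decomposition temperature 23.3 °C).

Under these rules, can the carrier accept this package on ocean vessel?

Brake cleaner: flash point 20 °C < 38 °C → Class 3 (Flammable Liquid).
The organic peroxide kit has self-accelerating decomposition temperature 26.3 °C, which is < 50 °C, so it is Class 4.1 (Self-Reactive).
The polymerization initiator has self-accelerating decomposition temperature 23.3 °C, which is < 50 °C, so it is Class 4.1 (Self-Reactive).
Class 3 quantity: two 2 mL containers = 4 mL.
4 mL ≤ 5 mL (ocean vessel limit, Class 3) — within limit.
Total Class 4.1: (three 6.5 oz packs = 553.8 g) + (two 305 g packs = 610 g) = 1163.8 g.
1163.8 g > 1 kg (ocean vessel limit, Class 4.1) — over the limit.
The segregation rule (Class 2.1 with Class 3) does not apply to Class 3 with Class 4.1.

No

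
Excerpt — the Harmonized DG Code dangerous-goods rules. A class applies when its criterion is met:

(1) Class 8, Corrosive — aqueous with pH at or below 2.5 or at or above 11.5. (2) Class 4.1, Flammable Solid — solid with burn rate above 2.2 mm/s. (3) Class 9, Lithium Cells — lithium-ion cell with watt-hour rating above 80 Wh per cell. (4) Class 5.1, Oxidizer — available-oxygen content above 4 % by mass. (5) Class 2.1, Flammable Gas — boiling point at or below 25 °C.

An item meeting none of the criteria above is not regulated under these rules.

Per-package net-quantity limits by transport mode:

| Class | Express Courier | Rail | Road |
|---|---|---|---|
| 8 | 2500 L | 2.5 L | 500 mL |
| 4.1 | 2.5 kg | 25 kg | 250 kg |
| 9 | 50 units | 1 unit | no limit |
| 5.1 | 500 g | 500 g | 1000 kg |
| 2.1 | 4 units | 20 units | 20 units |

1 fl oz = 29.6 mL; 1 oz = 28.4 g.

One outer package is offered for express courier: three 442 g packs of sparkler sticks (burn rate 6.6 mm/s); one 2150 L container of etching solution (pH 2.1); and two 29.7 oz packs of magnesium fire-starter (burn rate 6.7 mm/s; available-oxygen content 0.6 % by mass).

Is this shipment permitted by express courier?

No

The sparkler sticks have burn rate 6.6 mm/s, which is > 2.2 mm/s, so they are Class 4.1 (Flammable Solid).
With pH 2.1 (≤ 2.5), the etching solution falls in Class 8.
With burn rate 6.7 mm/s (> 2.2 mm/s), the magnesium fire-starter falls in Class 4.1.
Total Class 4.1: (three 442 g packs = 1.326 kg) + (two 29.7 oz packs = 1686.96 g) = 3012.96 g.
3012.96 g > 2.5 kg (express courier limit, Class 4.1) — over the limit.
Class 8 quantity: 2150 L.
2150 L ≤ 2500 L (express courier limit, Class 8) — within limit.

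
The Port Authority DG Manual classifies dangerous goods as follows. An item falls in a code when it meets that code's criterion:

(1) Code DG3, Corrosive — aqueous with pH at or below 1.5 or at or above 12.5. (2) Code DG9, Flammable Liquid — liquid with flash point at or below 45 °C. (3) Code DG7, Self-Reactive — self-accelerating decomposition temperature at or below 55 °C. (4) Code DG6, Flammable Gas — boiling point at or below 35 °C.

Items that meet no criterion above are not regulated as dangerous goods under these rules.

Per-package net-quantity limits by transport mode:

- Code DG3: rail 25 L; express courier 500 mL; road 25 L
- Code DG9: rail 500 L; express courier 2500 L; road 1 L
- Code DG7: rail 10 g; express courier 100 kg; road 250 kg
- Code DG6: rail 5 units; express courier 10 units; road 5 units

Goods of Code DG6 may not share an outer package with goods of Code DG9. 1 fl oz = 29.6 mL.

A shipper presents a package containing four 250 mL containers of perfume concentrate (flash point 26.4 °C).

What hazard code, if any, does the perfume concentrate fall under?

Code DG9

Perfume concentrate: flash point 26.4 °C ≤ 45 °C → Code DG9 (Flammable Liquid).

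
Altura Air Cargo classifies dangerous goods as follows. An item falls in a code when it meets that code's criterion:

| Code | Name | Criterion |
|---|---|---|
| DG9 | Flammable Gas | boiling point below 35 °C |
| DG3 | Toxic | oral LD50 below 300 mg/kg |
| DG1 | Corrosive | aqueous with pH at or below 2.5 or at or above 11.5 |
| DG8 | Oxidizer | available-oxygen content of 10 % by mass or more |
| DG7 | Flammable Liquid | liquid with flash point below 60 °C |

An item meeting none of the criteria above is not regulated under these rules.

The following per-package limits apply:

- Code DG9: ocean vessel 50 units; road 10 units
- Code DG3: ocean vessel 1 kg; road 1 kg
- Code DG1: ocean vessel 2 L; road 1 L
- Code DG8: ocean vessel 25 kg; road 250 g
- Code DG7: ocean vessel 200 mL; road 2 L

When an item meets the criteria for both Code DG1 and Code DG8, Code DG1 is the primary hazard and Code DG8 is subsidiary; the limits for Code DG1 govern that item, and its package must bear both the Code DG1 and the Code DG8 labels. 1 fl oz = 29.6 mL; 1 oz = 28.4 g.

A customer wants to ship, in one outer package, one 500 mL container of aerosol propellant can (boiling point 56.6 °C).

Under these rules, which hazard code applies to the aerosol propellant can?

boiling point 56.6 °C is not below 35 °C, so Code DG9 does not apply.
No criterion is met, so the item is not regulated.

Not regulated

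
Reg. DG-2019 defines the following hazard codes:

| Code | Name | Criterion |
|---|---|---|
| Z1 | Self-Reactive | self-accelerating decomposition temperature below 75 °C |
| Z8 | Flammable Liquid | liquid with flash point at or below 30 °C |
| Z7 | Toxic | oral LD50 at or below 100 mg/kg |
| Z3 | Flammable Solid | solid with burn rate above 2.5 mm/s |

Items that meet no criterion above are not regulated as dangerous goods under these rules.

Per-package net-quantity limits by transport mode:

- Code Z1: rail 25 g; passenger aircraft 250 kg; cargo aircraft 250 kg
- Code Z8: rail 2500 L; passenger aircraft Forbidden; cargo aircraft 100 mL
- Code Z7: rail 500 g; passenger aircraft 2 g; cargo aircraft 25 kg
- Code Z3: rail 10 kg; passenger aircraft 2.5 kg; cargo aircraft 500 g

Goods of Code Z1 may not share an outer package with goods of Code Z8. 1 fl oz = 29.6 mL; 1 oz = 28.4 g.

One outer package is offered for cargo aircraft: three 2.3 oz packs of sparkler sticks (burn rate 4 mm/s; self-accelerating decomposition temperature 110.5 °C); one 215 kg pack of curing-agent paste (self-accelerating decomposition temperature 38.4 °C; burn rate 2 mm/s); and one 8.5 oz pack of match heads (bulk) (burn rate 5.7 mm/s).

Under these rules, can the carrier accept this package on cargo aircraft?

With burn rate 4 mm/s (> 2.5 mm/s), the sparkler sticks fall in Code Z3.
The curing-agent paste has self-accelerating decomposition temperature 38.4 °C, which is < 75 °C, so it is Code Z1 (Self-Reactive).
The match heads (bulk) have burn rate 5.7 mm/s, which is > 2.5 mm/s, so they are Code Z3 (Flammable Solid).
Code Z1 quantity: 215 kg.
215 kg ≤ 250 kg (cargo aircraft limit, Code Z1) — within limit.
Total Code Z3: (three 2.3 oz packs = 195.96 g) + (one 8.5 oz pack = 241.4 g) = 437.36 g.
437.36 g ≤ 500 g (cargo aircraft limit, Code Z3) — within limit.
The segregation rule (Code Z1 with Code Z8) does not apply to Code Z1 with Code Z3.
Every hazard code is within its cargo aircraft limit and no segregation rule is violated.

Yes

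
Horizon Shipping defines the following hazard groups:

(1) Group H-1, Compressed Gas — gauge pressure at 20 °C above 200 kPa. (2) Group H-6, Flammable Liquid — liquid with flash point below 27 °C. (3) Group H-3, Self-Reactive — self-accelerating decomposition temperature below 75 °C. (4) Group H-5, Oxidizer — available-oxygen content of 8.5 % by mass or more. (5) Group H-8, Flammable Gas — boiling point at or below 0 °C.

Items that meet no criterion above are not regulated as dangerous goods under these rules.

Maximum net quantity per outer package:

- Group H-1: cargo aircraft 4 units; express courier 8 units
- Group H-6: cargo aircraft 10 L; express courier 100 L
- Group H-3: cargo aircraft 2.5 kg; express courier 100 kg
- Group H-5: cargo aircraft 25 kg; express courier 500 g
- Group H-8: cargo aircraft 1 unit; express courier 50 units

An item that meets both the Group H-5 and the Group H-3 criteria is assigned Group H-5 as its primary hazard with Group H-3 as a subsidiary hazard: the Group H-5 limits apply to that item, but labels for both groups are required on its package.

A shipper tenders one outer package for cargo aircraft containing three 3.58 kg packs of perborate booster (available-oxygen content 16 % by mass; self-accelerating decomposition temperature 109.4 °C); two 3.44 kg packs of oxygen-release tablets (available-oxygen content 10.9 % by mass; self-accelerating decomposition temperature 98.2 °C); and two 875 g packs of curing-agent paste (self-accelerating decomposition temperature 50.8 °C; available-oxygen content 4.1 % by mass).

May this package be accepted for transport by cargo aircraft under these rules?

Yes

Perborate booster: available-oxygen content 16 % by mass ≥ 8.5 % by mass → Group H-5 (Oxidizer).
The oxygen-release tablets have available-oxygen content 10.9 % by mass, which is ≥ 8.5 % by mass, so they are Group H-5 (Oxidizer).
Curing-agent paste: self-accelerating decomposition temperature 50.8 °C < 75 °C → Group H-3 (Self-Reactive).
Group H-3 quantity: two 875 g packs = 1.75 kg.
1.75 kg is within the cargo aircraft limit of 2.5 kg for Group H-3.
Group H-5 net quantity: (three 3.58 kg packs = 10.74 kg) + (two 3.44 kg packs = 6.88 kg) = 17.62 kg.
17.62 kg ≤ 25 kg (cargo aircraft limit, Group H-5) — within limit.
Every hazard group is within its cargo aircraft limit and no segregation rule is violated.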